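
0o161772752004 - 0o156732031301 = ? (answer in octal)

0o3040720503

Subtract column by column in base 8:
  4-1 → 3
  0-0 → 0
  0-3 → 5 (borrow)
  2-1-1 → 0
  5-3 → 2
  7-0 → 7
  2-2 → 0
  7-3 → 4
  7-7 → 0
  1-6 → 3 (borrow)
  6-5-1 → 0
  1-1 → 0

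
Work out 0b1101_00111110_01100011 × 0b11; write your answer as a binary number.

Multiply each base-2 digit by 3, carrying:
  1×3 = 3 → write 1 carry 1
  1×3+1 = 4 → write 0 carry 2
  0×3+2 = 2 → write 0 carry 1
  0×3+1 = 1 → write 1
  0×3 = 0 → write 0
  1×3 = 3 → write 1 carry 1
  1×3+1 = 4 → write 0 carry 2
  0×3+2 = 2 → write 0 carry 1
  0×3+1 = 1 → write 1
  1×3 = 3 → write 1 carry 1
  1×3+1 = 4 → write 0 carry 2
  1×3+2 = 5 → write 1 carry 2
  1×3+2 = 5 → write 1 carry 2
  1×3+2 = 5 → write 1 carry 2
  0×3+2 = 2 → write 0 carry 1
  0×3+1 = 1 → write 1
  1×3 = 3 → write 1 carry 1
  0×3+1 = 1 → write 1
  1×3 = 3 → write 1 carry 1
  1×3+1 = 4 → write 0 carry 2
  remaining carry: 10

0b1001111011101100101001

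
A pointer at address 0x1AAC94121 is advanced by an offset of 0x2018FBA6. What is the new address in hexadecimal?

0x1CAE23CC7

Add column by column in base 16, right to left:
  1+6 = 7
  2+A = C
  1+B = C
  4+F = 3 carry 1
  9+8+1 = 2 carry 1
  C+1+1 = E
  A+0 = A
  A+2 = C
  1+0 = 1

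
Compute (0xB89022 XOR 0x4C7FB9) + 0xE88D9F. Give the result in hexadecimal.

0x1DD7D3A

First 0xB89022 XOR 0x4C7FB9 = 0xF4EF9B.
Add column by column in base 16, right to left:
  B+F = A carry 1
  9+9+1 = 3 carry 1
  F+D+1 = D carry 1
  E+8+1 = 7 carry 1
  4+8+1 = D
  F+E = D carry 1
  final carry 1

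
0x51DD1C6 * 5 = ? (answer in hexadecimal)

0x199518DE

Multiply each base-16 digit by 5, carrying:
  6×5 = 30 → write E carry 1
  C×5+1 = 61 → write D carry 3
  1×5+3 = 8 → write 8
  D×5 = 65 → write 1 carry 4
  D×5+4 = 69 → write 5 carry 4
  1×5+4 = 9 → write 9
  5×5 = 25 → write 9 carry 1
  remaining carry: 1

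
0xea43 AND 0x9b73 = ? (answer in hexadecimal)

0x8a43

AND each hex digit independently (no carries):
  e&9=8, a&b=a, 4&7=4, 3&3=3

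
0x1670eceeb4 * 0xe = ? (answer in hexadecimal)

Multiply each base-16 digit by 14, carrying:
  4×14 = 56 → write 8 carry 3
  b×14+3 = 157 → write d carry 9
  e×14+9 = 205 → write d carry 12
  e×14+12 = 208 → write 0 carry 13
  c×14+13 = 181 → write 5 carry 11
  e×14+11 = 207 → write f carry 12
  0×14+12 = 12 → write c
  7×14 = 98 → write 2 carry 6
  6×14+6 = 90 → write a carry 5
  1×14+5 = 19 → write 3 carry 1
  remaining carry: 1

0x13a2cf50dd8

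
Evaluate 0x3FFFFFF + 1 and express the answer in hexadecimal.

The trailing 6 digits are F (max in base 16), so adding 1 cascades: they roll to 0 and the next digit up increments.

0x4000000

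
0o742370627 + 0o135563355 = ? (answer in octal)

0o1100154204

Add column by column in base 8, right to left:
  7+5 = 4 carry 1
  2+5+1 = 0 carry 1
  6+3+1 = 2 carry 1
  0+3+1 = 4
  7+6 = 5 carry 1
  3+5+1 = 1 carry 1
  2+5+1 = 0 carry 1
  4+3+1 = 0 carry 1
  7+1+1 = 1 carry 1
  final carry 1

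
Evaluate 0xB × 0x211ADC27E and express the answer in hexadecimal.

0x16C2775B6A

Multiply each base-16 digit by 11, carrying:
  E×11 = 154 → write A carry 9
  7×11+9 = 86 → write 6 carry 5
  2×11+5 = 27 → write B carry 1
  C×11+1 = 133 → write 5 carry 8
  D×11+8 = 151 → write 7 carry 9
  A×11+9 = 119 → write 7 carry 7
  1×11+7 = 18 → write 2 carry 1
  1×11+1 = 12 → write C
  2×11 = 22 → write 6 carry 1
  remaining carry: 1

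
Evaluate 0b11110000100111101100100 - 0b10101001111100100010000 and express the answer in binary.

0b1000110101011001010100

Subtract column by column in base 2:
  0-0 → 0
  0-0 → 0
  1-0 → 1
  0-0 → 0
  0-1 → 1 (borrow)
  1-0-1 → 0
  1-0 → 1
  0-0 → 0
  1-1 → 0
  1-0 → 1
  1-0 → 1
  1-1 → 0
  0-1 → 1 (borrow)
  0-1-1 → 0 (borrow)
  1-1-1 → 1 (borrow)
  0-1-1 → 0 (borrow)
  0-0-1 → 1 (borrow)
  0-0-1 → 1 (borrow)
  0-1-1 → 0 (borrow)
  1-0-1 → 0
  1-1 → 0
  1-0 → 1
  1-1 → 0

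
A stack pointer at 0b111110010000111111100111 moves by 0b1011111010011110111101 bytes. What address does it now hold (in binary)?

Add column by column in base 2, right to left:
  1+1 = 0 carry 1
  1+0+1 = 0 carry 1
  1+1+1 = 1 carry 1
  0+1+1 = 0 carry 1
  0+1+1 = 0 carry 1
  1+1+1 = 1 carry 1
  1+0+1 = 0 carry 1
  1+1+1 = 1 carry 1
  1+1+1 = 1 carry 1
  1+1+1 = 1 carry 1
  1+1+1 = 1 carry 1
  1+0+1 = 0 carry 1
  0+0+1 = 1
  0+1 = 1
  0+0 = 0
  0+1 = 1
  1+1 = 0 carry 1
  0+1+1 = 0 carry 1
  0+1+1 = 0 carry 1
  1+1+1 = 1 carry 1
  1+0+1 = 0 carry 1
  1+1+1 = 1 carry 1
  1+0+1 = 0 carry 1
  1+0+1 = 0 carry 1
  final carry 1

0b1001010001011011110100100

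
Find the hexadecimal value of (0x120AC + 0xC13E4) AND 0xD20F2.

Add column by column in base 16, right to left:
  C+4 = 0 carry 1
  A+E+1 = 9 carry 1
  0+3+1 = 4
  2+1 = 3
  1+C = D
Sum = 0xD3490; now AND with 0xD20F2:
  D&D=D, 3&2=2, 4&0=0, 9&F=9, 0&2=0

0xD2090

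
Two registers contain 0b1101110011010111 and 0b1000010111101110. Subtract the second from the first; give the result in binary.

Subtract column by column in base 2:
  1-0 → 1
  1-1 → 0
  1-1 → 0
  0-1 → 1 (borrow)
  1-0-1 → 0
  0-1 → 1 (borrow)
  1-1-1 → 1 (borrow)
  1-1-1 → 1 (borrow)
  0-1-1 → 0 (borrow)
  0-0-1 → 1 (borrow)
  1-1-1 → 1 (borrow)
  1-0-1 → 0
  1-0 → 1
  0-0 → 0
  1-0 → 1
  1-1 → 0

0b101011011101001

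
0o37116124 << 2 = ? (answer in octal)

0o174470520

2 bits is not a whole number of base-8 digits; in binary: 11111001001110001010100 << 2 = 1111100100111000101010000.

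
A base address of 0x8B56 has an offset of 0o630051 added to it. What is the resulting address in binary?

0x8B56 = 0b1000101101010110 in binary.
0o630051 = 0b110011000000101001 in binary.
Add column by column in base 2, right to left:
  0+1 = 1
  1+0 = 1
  1+0 = 1
  0+1 = 1
  1+0 = 1
  0+1 = 1
  1+0 = 1
  0+0 = 0
  1+0 = 1
  1+0 = 1
  0+0 = 0
  1+0 = 1
  0+1 = 1
  0+1 = 1
  0+0 = 0
  1+0 = 1
  0+1 = 1
  0+1 = 1

0b111011101101111111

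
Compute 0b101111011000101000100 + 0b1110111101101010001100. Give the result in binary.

0b10100111000101111010000

Add column by column in base 2, right to left:
  0+0 = 0
  0+0 = 0
  1+1 = 0 carry 1
  0+1+1 = 0 carry 1
  0+0+1 = 1
  0+0 = 0
  1+0 = 1
  0+1 = 1
  1+0 = 1
  0+1 = 1
  0+0 = 0
  0+1 = 1
  1+1 = 0 carry 1
  1+0+1 = 0 carry 1
  0+1+1 = 0 carry 1
  1+1+1 = 1 carry 1
  1+1+1 = 1 carry 1
  1+1+1 = 1 carry 1
  1+0+1 = 0 carry 1
  0+1+1 = 0 carry 1
  1+1+1 = 1 carry 1
  0+1+1 = 0 carry 1
  final carry 1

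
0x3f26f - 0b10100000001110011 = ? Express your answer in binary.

0b101011000111111100

0x3f26f = 0b111111001001101111 in binary.
Subtract column by column in base 2:
  1-1 → 0
  1-1 → 0
  1-0 → 1
  1-0 → 1
  0-1 → 1 (borrow)
  1-1-1 → 1 (borrow)
  1-1-1 → 1 (borrow)
  0-0-1 → 1 (borrow)
  0-0-1 → 1 (borrow)
  1-0-1 → 0
  0-0 → 0
  0-0 → 0
  1-0 → 1
  1-0 → 1
  1-1 → 0
  1-0 → 1
  1-1 → 0
  1-0 → 1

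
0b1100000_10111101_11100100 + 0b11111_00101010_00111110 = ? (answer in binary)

Add column by column in base 2, right to left:
  0+0 = 0
  0+1 = 1
  1+1 = 0 carry 1
  0+1+1 = 0 carry 1
  0+1+1 = 0 carry 1
  1+1+1 = 1 carry 1
  1+0+1 = 0 carry 1
  1+0+1 = 0 carry 1
  1+0+1 = 0 carry 1
  0+1+1 = 0 carry 1
  1+0+1 = 0 carry 1
  1+1+1 = 1 carry 1
  1+0+1 = 0 carry 1
  1+1+1 = 1 carry 1
  0+0+1 = 1
  1+0 = 1
  0+1 = 1
  0+1 = 1
  0+1 = 1
  0+1 = 1
  0+1 = 1
  1+0 = 1
  1+0 = 1

0b11111111110100000100010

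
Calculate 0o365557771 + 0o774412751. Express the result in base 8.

0o1362172742

Add column by column in base 8, right to left:
  1+1 = 2
  7+5 = 4 carry 1
  7+7+1 = 7 carry 1
  7+2+1 = 2 carry 1
  5+1+1 = 7
  5+4 = 1 carry 1
  5+4+1 = 2 carry 1
  6+7+1 = 6 carry 1
  3+7+1 = 3 carry 1
  final carry 1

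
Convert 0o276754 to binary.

Each octal digit is 3 bits: 2=010 7=111 6=110 7=111 5=101 4=100.

0b10111110111101100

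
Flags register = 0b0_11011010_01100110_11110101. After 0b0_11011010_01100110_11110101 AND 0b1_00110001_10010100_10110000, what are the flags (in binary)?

AND bit by bit (1 only where both bits are 1):
  0110110100110011011110101
& 1001100011001010010110000
= 0000100000000010010110000

0b0000100000000010010110000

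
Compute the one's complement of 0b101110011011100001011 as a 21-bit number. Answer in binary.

Invert each bit: 101110011011100001011 → 010001100100011110100.

0b010001100100011110100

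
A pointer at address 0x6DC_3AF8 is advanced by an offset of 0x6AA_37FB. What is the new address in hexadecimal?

0xD8672F3

Add column by column in base 16, right to left:
  8+B = 3 carry 1
  F+F+1 = F carry 1
  A+7+1 = 2 carry 1
  3+3+1 = 7
  C+A = 6 carry 1
  D+A+1 = 8 carry 1
  6+6+1 = D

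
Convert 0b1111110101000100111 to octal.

Group the bits in threes: 001 111 110 101 000 100 111 → 1765047.

0o1765047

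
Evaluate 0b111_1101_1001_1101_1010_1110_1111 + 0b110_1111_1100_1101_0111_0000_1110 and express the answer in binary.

Add column by column in base 2, right to left:
  1+0 = 1
  1+1 = 0 carry 1
  1+1+1 = 1 carry 1
  1+1+1 = 1 carry 1
  0+0+1 = 1
  1+0 = 1
  1+0 = 1
  1+0 = 1
  0+1 = 1
  1+1 = 0 carry 1
  0+1+1 = 0 carry 1
  1+0+1 = 0 carry 1
  1+1+1 = 1 carry 1
  0+0+1 = 1
  1+1 = 0 carry 1
  1+1+1 = 1 carry 1
  1+0+1 = 0 carry 1
  0+0+1 = 1
  0+1 = 1
  1+1 = 0 carry 1
  1+1+1 = 1 carry 1
  0+1+1 = 0 carry 1
  1+1+1 = 1 carry 1
  1+1+1 = 1 carry 1
  1+0+1 = 0 carry 1
  1+1+1 = 1 carry 1
  1+1+1 = 1 carry 1
  final carry 1

0b1110110101101011000111111101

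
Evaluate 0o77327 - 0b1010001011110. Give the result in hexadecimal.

0x6a79

0o77327 = 0x7ed7 in hexadecimal.
0b1010001011110 = 0x145e in hexadecimal.
Subtract column by column in base 16:
  7-e → 9 (borrow)
  d-5-1 → 7
  e-4 → a
  7-1 → 6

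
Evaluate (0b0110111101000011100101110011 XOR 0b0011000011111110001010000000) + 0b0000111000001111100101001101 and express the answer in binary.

0b110110111001101010101000000

First 0b0110111101000011100101110011 XOR 0b0011000011111110001010000000 = 0b0101111110111101101111110011.
Add column by column in base 2, right to left:
  1+1 = 0 carry 1
  1+0+1 = 0 carry 1
  0+1+1 = 0 carry 1
  0+1+1 = 0 carry 1
  1+0+1 = 0 carry 1
  1+0+1 = 0 carry 1
  1+1+1 = 1 carry 1
  1+0+1 = 0 carry 1
  1+1+1 = 1 carry 1
  1+0+1 = 0 carry 1
  0+0+1 = 1
  1+1 = 0 carry 1
  1+1+1 = 1 carry 1
  0+1+1 = 0 carry 1
  1+1+1 = 1 carry 1
  1+1+1 = 1 carry 1
  1+0+1 = 0 carry 1
  1+0+1 = 0 carry 1
  0+0+1 = 1
  1+0 = 1
  1+0 = 1
  1+1 = 0 carry 1
  1+1+1 = 1 carry 1
  1+1+1 = 1 carry 1
  1+0+1 = 0 carry 1
  0+0+1 = 1
  1+0 = 1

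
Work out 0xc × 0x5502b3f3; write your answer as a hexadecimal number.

Multiply each base-16 digit by 12, carrying:
  3×12 = 36 → write 4 carry 2
  f×12+2 = 182 → write 6 carry 11
  3×12+11 = 47 → write f carry 2
  b×12+2 = 134 → write 6 carry 8
  2×12+8 = 32 → write 0 carry 2
  0×12+2 = 2 → write 2
  5×12 = 60 → write c carry 3
  5×12+3 = 63 → write f carry 3
  remaining carry: 3

0x3fc206f64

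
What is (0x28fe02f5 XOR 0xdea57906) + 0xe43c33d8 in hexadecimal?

0x1da97afcb

First 0x28fe02f5 XOR 0xdea57906 = 0xf65b7bf3.
Add column by column in base 16, right to left:
  3+8 = b
  f+d = c carry 1
  b+3+1 = f
  7+3 = a
  b+c = 7 carry 1
  5+3+1 = 9
  6+4 = a
  f+e = d carry 1
  final carry 1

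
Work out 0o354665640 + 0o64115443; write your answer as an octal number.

0o441003303

Add column by column in base 8, right to left:
  0+3 = 3
  4+4 = 0 carry 1
  6+4+1 = 3 carry 1
  5+5+1 = 3 carry 1
  6+1+1 = 0 carry 1
  6+1+1 = 0 carry 1
  4+4+1 = 1 carry 1
  5+6+1 = 4 carry 1
  3+0+1 = 4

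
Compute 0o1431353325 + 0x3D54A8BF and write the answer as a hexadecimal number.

0x49BA7F94

0o1431353325 = 0xC65D6D5 in hexadecimal.
Add column by column in base 16, right to left:
  5+F = 4 carry 1
  D+B+1 = 9 carry 1
  6+8+1 = F
  D+A = 7 carry 1
  5+4+1 = A
  6+5 = B
  C+D = 9 carry 1
  0+3+1 = 4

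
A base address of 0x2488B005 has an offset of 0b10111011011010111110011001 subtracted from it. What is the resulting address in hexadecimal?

0b10111011011010111110011001 = 0x2EDAF99 in hexadecimal.
Subtract column by column in base 16:
  5-9 → C (borrow)
  0-9-1 → 6 (borrow)
  0-F-1 → 0 (borrow)
  B-A-1 → 0
  8-D → B (borrow)
  8-E-1 → 9 (borrow)
  4-2-1 → 1
  2-0 → 2

0x219B006C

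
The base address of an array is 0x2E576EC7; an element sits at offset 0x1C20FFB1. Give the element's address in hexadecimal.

Add column by column in base 16, right to left:
  7+1 = 8
  C+B = 7 carry 1
  E+F+1 = E carry 1
  6+F+1 = 6 carry 1
  7+0+1 = 8
  5+2 = 7
  E+C = A carry 1
  2+1+1 = 4

0x4A786E78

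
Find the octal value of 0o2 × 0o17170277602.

0o36360577404

Multiply each base-8 digit by 2, carrying:
  2×2 = 4 → write 4
  0×2 = 0 → write 0
  6×2 = 12 → write 4 carry 1
  7×2+1 = 15 → write 7 carry 1
  7×2+1 = 15 → write 7 carry 1
  2×2+1 = 5 → write 5
  0×2 = 0 → write 0
  7×2 = 14 → write 6 carry 1
  1×2+1 = 3 → write 3
  7×2 = 14 → write 6 carry 1
  1×2+1 = 3 → write 3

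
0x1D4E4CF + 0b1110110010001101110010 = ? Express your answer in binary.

0x1D4E4CF = 0b1110101001110010011001111 in binary.
Add column by column in base 2, right to left:
  1+0 = 1
  1+1 = 0 carry 1
  1+0+1 = 0 carry 1
  1+0+1 = 0 carry 1
  0+1+1 = 0 carry 1
  0+1+1 = 0 carry 1
  1+1+1 = 1 carry 1
  1+0+1 = 0 carry 1
  0+1+1 = 0 carry 1
  0+1+1 = 0 carry 1
  1+0+1 = 0 carry 1
  0+0+1 = 1
  0+0 = 0
  1+1 = 0 carry 1
  1+0+1 = 0 carry 1
  1+0+1 = 0 carry 1
  0+1+1 = 0 carry 1
  0+1+1 = 0 carry 1
  1+0+1 = 0 carry 1
  0+1+1 = 0 carry 1
  1+1+1 = 1 carry 1
  0+1+1 = 0 carry 1
  1+0+1 = 0 carry 1
  1+0+1 = 0 carry 1
  1+0+1 = 0 carry 1
  final carry 1

0b10000100000000100001000001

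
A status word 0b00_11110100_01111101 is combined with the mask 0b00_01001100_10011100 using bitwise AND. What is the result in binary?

0b000100010000011100

AND bit by bit (1 only where both bits are 1):
  001111010001111101
& 000100110010011100
= 000100010000011100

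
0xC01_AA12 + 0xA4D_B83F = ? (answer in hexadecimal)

Add column by column in base 16, right to left:
  2+F = 1 carry 1
  1+3+1 = 5
  A+8 = 2 carry 1
  A+B+1 = 6 carry 1
  1+D+1 = F
  0+4 = 4
  C+A = 6 carry 1
  final carry 1

0x164F6251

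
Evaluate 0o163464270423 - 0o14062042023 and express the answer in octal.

Subtract column by column in base 8:
  3-3 → 0
  2-2 → 0
  4-0 → 4
  0-2 → 6 (borrow)
  7-4-1 → 2
  2-0 → 2
  4-2 → 2
  6-6 → 0
  4-0 → 4
  3-4 → 7 (borrow)
  6-1-1 → 4
  1-0 → 1

0o147402226400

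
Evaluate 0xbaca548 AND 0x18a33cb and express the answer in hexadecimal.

AND each hex digit independently (no carries):
  b&1=1, a&8=8, c&a=8, a&3=2, 5&3=1, 4&c=4, 8&b=8

0x1882148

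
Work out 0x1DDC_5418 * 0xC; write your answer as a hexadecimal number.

Multiply each base-16 digit by 12, carrying:
  8×12 = 96 → write 0 carry 6
  1×12+6 = 18 → write 2 carry 1
  4×12+1 = 49 → write 1 carry 3
  5×12+3 = 63 → write F carry 3
  C×12+3 = 147 → write 3 carry 9
  D×12+9 = 165 → write 5 carry 10
  D×12+10 = 166 → write 6 carry 10
  1×12+10 = 22 → write 6 carry 1
  remaining carry: 1

0x16653F120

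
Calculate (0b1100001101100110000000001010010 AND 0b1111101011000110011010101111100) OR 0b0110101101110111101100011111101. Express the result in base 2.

0b1110101101110111101100011111101

0b1100001101100110000000001010010 AND 0b1111101011000110011010101111100 = 0b1100001001000110000000001010000.
Then OR with 0b0110101101110111101100011111101.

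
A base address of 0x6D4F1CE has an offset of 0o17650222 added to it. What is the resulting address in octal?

0o705041140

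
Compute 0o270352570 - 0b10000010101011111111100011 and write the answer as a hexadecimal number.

0xD71595

0o270352570 = 0x2E1D578 in hexadecimal.
0b10000010101011111111100011 = 0x20ABFE3 in hexadecimal.
Subtract column by column in base 16:
  8-3 → 5
  7-E → 9 (borrow)
  5-F-1 → 5 (borrow)
  D-B-1 → 1
  1-A → 7 (borrow)
  E-0-1 → D
  2-2 → 0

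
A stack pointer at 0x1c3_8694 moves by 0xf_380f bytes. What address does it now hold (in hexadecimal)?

0x1d2bea3

Add column by column in base 16, right to left:
  4+f = 3 carry 1
  9+0+1 = a
  6+8 = e
  8+3 = b
  3+f = 2 carry 1
  c+0+1 = d
  1+0 = 1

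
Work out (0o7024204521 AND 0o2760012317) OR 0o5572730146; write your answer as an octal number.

0o7024204521 AND 0o2760012317 = 0o2020000101.
Then OR with 0o5572730146.

0o7572730147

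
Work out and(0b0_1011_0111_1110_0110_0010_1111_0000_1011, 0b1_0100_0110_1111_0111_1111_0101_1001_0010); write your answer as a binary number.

0b000000110111001100010010100000010

AND bit by bit (1 only where both bits are 1):
  010110111111001100010111100001011
& 101000110111101111111010110010010
= 000000110111001100010010100000010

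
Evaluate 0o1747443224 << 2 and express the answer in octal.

0o7636215120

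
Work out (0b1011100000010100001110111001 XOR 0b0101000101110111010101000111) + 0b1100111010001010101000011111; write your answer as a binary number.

First 0b1011100000010100001110111001 XOR 0b0101000101110111010101000111 = 0b1110100101100011011011111110.
Add column by column in base 2, right to left:
  0+1 = 1
  1+1 = 0 carry 1
  1+1+1 = 1 carry 1
  1+1+1 = 1 carry 1
  1+1+1 = 1 carry 1
  1+0+1 = 0 carry 1
  1+0+1 = 0 carry 1
  1+0+1 = 0 carry 1
  0+0+1 = 1
  1+1 = 0 carry 1
  1+0+1 = 0 carry 1
  0+1+1 = 0 carry 1
  1+0+1 = 0 carry 1
  1+1+1 = 1 carry 1
  0+0+1 = 1
  0+1 = 1
  0+0 = 0
  1+0 = 1
  1+0 = 1
  0+1 = 1
  1+0 = 1
  0+1 = 1
  0+1 = 1
  1+1 = 0 carry 1
  0+0+1 = 1
  1+0 = 1
  1+1 = 0 carry 1
  1+1+1 = 1 carry 1
  final carry 1

0b11011011111101110000100011101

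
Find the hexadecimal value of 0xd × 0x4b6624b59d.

0x3d42fdd38f9

Multiply each base-16 digit by 13, carrying:
  d×13 = 169 → write 9 carry 10
  9×13+10 = 127 → write f carry 7
  5×13+7 = 72 → write 8 carry 4
  b×13+4 = 147 → write 3 carry 9
  4×13+9 = 61 → write d carry 3
  2×13+3 = 29 → write d carry 1
  6×13+1 = 79 → write f carry 4
  6×13+4 = 82 → write 2 carry 5
  b×13+5 = 148 → write 4 carry 9
  4×13+9 = 61 → write d carry 3
  remaining carry: 3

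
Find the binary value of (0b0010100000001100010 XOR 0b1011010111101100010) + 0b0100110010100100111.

First 0b0010100000001100010 XOR 0b1011010111101100010 = 0b1001110111100000000.
Add column by column in base 2, right to left:
  0+1 = 1
  0+1 = 1
  0+1 = 1
  0+0 = 0
  0+0 = 0
  0+1 = 1
  0+0 = 0
  0+0 = 0
  1+1 = 0 carry 1
  1+0+1 = 0 carry 1
  1+1+1 = 1 carry 1
  1+0+1 = 0 carry 1
  0+0+1 = 1
  1+1 = 0 carry 1
  1+1+1 = 1 carry 1
  1+0+1 = 0 carry 1
  0+0+1 = 1
  0+1 = 1
  1+0 = 1

0b1110101010000100111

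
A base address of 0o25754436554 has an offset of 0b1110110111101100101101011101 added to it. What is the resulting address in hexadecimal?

0o25754436554 = 0xafb23d6c in hexadecimal.
0b1110110111101100101101011101 = 0xedecb5d in hexadecimal.
Add column by column in base 16, right to left:
  c+d = 9 carry 1
  6+5+1 = c
  d+b = 8 carry 1
  3+c+1 = 0 carry 1
  2+e+1 = 1 carry 1
  b+d+1 = 9 carry 1
  f+e+1 = e carry 1
  a+0+1 = b

0xbe9108c9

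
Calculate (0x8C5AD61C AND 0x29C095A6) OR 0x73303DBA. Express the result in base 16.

0x7B70BDBE

0x8C5AD61C AND 0x29C095A6 = 0x08409404.
Then OR with 0x73303DBA.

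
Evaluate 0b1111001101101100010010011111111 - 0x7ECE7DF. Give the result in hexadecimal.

0b1111001101101100010010011111111 = 0x79B624FF in hexadecimal.
Subtract column by column in base 16:
  F-F → 0
  F-D → 2
  4-7 → D (borrow)
  2-E-1 → 3 (borrow)
  6-C-1 → 9 (borrow)
  B-E-1 → C (borrow)
  9-7-1 → 1
  7-0 → 7

0x71C93D20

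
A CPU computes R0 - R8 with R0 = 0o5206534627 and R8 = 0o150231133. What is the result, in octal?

Subtract column by column in base 8:
  7-3 → 4
  2-3 → 7 (borrow)
  6-1-1 → 4
  4-1 → 3
  3-3 → 0
  5-2 → 3
  6-0 → 6
  0-5 → 3 (borrow)
  2-1-1 → 0
  5-0 → 5

0o5036303474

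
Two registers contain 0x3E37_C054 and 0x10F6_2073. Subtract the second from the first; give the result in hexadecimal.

Subtract column by column in base 16:
  4-3 → 1
  5-7 → E (borrow)
  0-0-1 → F (borrow)
  C-2-1 → 9
  7-6 → 1
  3-F → 4 (borrow)
  E-0-1 → D
  3-1 → 2

0x2D419FE1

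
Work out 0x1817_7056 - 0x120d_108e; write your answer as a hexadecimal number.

Subtract column by column in base 16:
  6-e → 8 (borrow)
  5-8-1 → c (borrow)
  0-0-1 → f (borrow)
  7-1-1 → 5
  7-d → a (borrow)
  1-0-1 → 0
  8-2 → 6
  1-1 → 0

0x60a5fc8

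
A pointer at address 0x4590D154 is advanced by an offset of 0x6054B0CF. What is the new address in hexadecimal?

0xA5E58223

Add column by column in base 16, right to left:
  4+F = 3 carry 1
  5+C+1 = 2 carry 1
  1+0+1 = 2
  D+B = 8 carry 1
  0+4+1 = 5
  9+5 = E
  5+0 = 5
  4+6 = A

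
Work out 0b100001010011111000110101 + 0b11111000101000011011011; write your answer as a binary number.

Add column by column in base 2, right to left:
  1+1 = 0 carry 1
  0+1+1 = 0 carry 1
  1+0+1 = 0 carry 1
  0+1+1 = 0 carry 1
  1+1+1 = 1 carry 1
  1+0+1 = 0 carry 1
  0+1+1 = 0 carry 1
  0+1+1 = 0 carry 1
  0+0+1 = 1
  1+0 = 1
  1+0 = 1
  1+0 = 1
  1+1 = 0 carry 1
  1+0+1 = 0 carry 1
  0+1+1 = 0 carry 1
  0+0+1 = 1
  1+0 = 1
  0+0 = 0
  1+1 = 0 carry 1
  0+1+1 = 0 carry 1
  0+1+1 = 0 carry 1
  0+1+1 = 0 carry 1
  0+1+1 = 0 carry 1
  1+0+1 = 0 carry 1
  final carry 1

0b1000000011000111100010000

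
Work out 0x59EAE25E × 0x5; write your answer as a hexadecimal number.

0x1C1966BD6

Multiply each base-16 digit by 5, carrying:
  E×5 = 70 → write 6 carry 4
  5×5+4 = 29 → write D carry 1
  2×5+1 = 11 → write B
  E×5 = 70 → write 6 carry 4
  A×5+4 = 54 → write 6 carry 3
  E×5+3 = 73 → write 9 carry 4
  9×5+4 = 49 → write 1 carry 3
  5×5+3 = 28 → write C carry 1
  remaining carry: 1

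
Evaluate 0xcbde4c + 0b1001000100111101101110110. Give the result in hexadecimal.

0b1001000100111101101110110 = 0x1227b76 in hexadecimal.
Add column by column in base 16, right to left:
  c+6 = 2 carry 1
  4+7+1 = c
  e+b = 9 carry 1
  d+7+1 = 5 carry 1
  b+2+1 = e
  c+2 = e
  0+1 = 1

0x1ee59c2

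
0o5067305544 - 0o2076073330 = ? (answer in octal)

0o2771212214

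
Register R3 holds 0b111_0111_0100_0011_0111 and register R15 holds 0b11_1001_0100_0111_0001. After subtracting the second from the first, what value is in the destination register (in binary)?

0b111101111111000110

Subtract column by column in base 2:
  1-1 → 0
  1-0 → 1
  1-0 → 1
  0-0 → 0
  1-1 → 0
  1-1 → 0
  0-1 → 1 (borrow)
  0-0-1 → 1 (borrow)
  0-0-1 → 1 (borrow)
  0-0-1 → 1 (borrow)
  1-1-1 → 1 (borrow)
  0-0-1 → 1 (borrow)
  1-1-1 → 1 (borrow)
  1-0-1 → 0
  1-0 → 1
  0-1 → 1 (borrow)
  1-1-1 → 1 (borrow)
  1-1-1 → 1 (borrow)
  1-0-1 → 0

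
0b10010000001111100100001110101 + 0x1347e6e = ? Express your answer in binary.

0b10011001111000100011011100011

0x1347e6e = 0b1001101000111111001101110 in binary.
Add column by column in base 2, right to left:
  1+0 = 1
  0+1 = 1
  1+1 = 0 carry 1
  0+1+1 = 0 carry 1
  1+0+1 = 0 carry 1
  1+1+1 = 1 carry 1
  1+1+1 = 1 carry 1
  0+0+1 = 1
  0+0 = 0
  0+1 = 1
  0+1 = 1
  1+1 = 0 carry 1
  0+1+1 = 0 carry 1
  0+1+1 = 0 carry 1
  1+1+1 = 1 carry 1
  1+0+1 = 0 carry 1
  1+0+1 = 0 carry 1
  1+0+1 = 0 carry 1
  1+1+1 = 1 carry 1
  0+0+1 = 1
  0+1 = 1
  0+1 = 1
  0+0 = 0
  0+0 = 0
  0+1 = 1
  1+0 = 1
  0+0 = 0
  0+0 = 0
  1+0 = 1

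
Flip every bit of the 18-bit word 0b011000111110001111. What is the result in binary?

Invert each bit: 011000111110001111 → 100111000001110000.

0b100111000001110000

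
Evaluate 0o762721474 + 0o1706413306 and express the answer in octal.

0o2671335002

Add column by column in base 8, right to left:
  4+6 = 2 carry 1
  7+0+1 = 0 carry 1
  4+3+1 = 0 carry 1
  1+3+1 = 5
  2+1 = 3
  7+4 = 3 carry 1
  2+6+1 = 1 carry 1
  6+0+1 = 7
  7+7 = 6 carry 1
  0+1+1 = 2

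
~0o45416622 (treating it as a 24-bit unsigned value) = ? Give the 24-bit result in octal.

Each oct digit d becomes 7−d:
  4→3, 5→2, 4→3, 1→6, 6→1, 6→1, 2→5, 2→5

0o32361155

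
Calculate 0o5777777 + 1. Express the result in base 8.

0o6000000

The trailing 6 digits are 7 (max in base 8), so adding 1 cascades: they roll to 0 and the next digit up increments.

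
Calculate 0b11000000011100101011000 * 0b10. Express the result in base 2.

0b110000000111001010110000

Multiply each base-2 digit by 2, carrying:
  0×2 = 0 → write 0
  0×2 = 0 → write 0
  0×2 = 0 → write 0
  1×2 = 2 → write 0 carry 1
  1×2+1 = 3 → write 1 carry 1
  0×2+1 = 1 → write 1
  1×2 = 2 → write 0 carry 1
  0×2+1 = 1 → write 1
  1×2 = 2 → write 0 carry 1
  0×2+1 = 1 → write 1
  0×2 = 0 → write 0
  1×2 = 2 → write 0 carry 1
  1×2+1 = 3 → write 1 carry 1
  1×2+1 = 3 → write 1 carry 1
  0×2+1 = 1 → write 1
  0×2 = 0 → write 0
  0×2 = 0 → write 0
  0×2 = 0 → write 0
  0×2 = 0 → write 0
  0×2 = 0 → write 0
  0×2 = 0 → write 0
  1×2 = 2 → write 0 carry 1
  1×2+1 = 3 → write 1 carry 1
  remaining carry: 1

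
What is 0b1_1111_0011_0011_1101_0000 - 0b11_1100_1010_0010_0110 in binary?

Subtract column by column in base 2:
  0-0 → 0
  0-1 → 1 (borrow)
  0-1-1 → 0 (borrow)
  0-0-1 → 1 (borrow)
  1-0-1 → 0
  0-1 → 1 (borrow)
  1-0-1 → 0
  1-0 → 1
  1-0 → 1
  1-1 → 0
  0-0 → 0
  0-1 → 1 (borrow)
  1-0-1 → 0
  1-0 → 1
  0-1 → 1 (borrow)
  0-1-1 → 0 (borrow)
  1-1-1 → 1 (borrow)
  1-1-1 → 1 (borrow)
  1-0-1 → 0
  1-0 → 1
  1-0 → 1

0b110110110100110101010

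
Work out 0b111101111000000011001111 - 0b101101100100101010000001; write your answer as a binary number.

Subtract column by column in base 2:
  1-1 → 0
  1-0 → 1
  1-0 → 1
  1-0 → 1
  0-0 → 0
  0-0 → 0
  1-0 → 1
  1-1 → 0
  0-0 → 0
  0-1 → 1 (borrow)
  0-0-1 → 1 (borrow)
  0-1-1 → 0 (borrow)
  0-0-1 → 1 (borrow)
  0-0-1 → 1 (borrow)
  0-1-1 → 0 (borrow)
  1-0-1 → 0
  1-0 → 1
  1-1 → 0
  1-1 → 0
  0-0 → 0
  1-1 → 0
  1-1 → 0
  1-0 → 1
  1-1 → 0

0b10000010011011001001110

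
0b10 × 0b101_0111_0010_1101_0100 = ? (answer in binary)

Multiply each base-2 digit by 2, carrying:
  0×2 = 0 → write 0
  0×2 = 0 → write 0
  1×2 = 2 → write 0 carry 1
  0×2+1 = 1 → write 1
  1×2 = 2 → write 0 carry 1
  0×2+1 = 1 → write 1
  1×2 = 2 → write 0 carry 1
  1×2+1 = 3 → write 1 carry 1
  0×2+1 = 1 → write 1
  1×2 = 2 → write 0 carry 1
  0×2+1 = 1 → write 1
  0×2 = 0 → write 0
  1×2 = 2 → write 0 carry 1
  1×2+1 = 3 → write 1 carry 1
  1×2+1 = 3 → write 1 carry 1
  0×2+1 = 1 → write 1
  1×2 = 2 → write 0 carry 1
  0×2+1 = 1 → write 1
  1×2 = 2 → write 0 carry 1
  remaining carry: 1

0b10101110010110101000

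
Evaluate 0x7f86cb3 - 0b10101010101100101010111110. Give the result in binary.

0b101010011011010000111110101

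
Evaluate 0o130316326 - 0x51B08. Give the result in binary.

0o130316326 = 0b1011000011001110011010110 in binary.
0x51B08 = 0b1010001101100001000 in binary.
Subtract column by column in base 2:
  0-0 → 0
  1-0 → 1
  1-0 → 1
  0-1 → 1 (borrow)
  1-0-1 → 0
  0-0 → 0
  1-0 → 1
  1-0 → 1
  0-1 → 1 (borrow)
  0-1-1 → 0 (borrow)
  1-0-1 → 0
  1-1 → 0
  1-1 → 0
  0-0 → 0
  0-0 → 0
  1-0 → 1
  1-1 → 0
  0-0 → 0
  0-1 → 1 (borrow)
  0-0-1 → 1 (borrow)
  0-0-1 → 1 (borrow)
  1-0-1 → 0
  1-0 → 1
  0-0 → 0
  1-0 → 1

0b1010111001000000111001110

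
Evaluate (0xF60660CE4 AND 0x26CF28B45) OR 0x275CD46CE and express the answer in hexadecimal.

0xF60660CE4 AND 0x26CF28B45 = 0x260620844.
Then OR with 0x275CD46CE.

0x275EF4ECE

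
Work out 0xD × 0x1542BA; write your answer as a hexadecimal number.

Multiply each base-16 digit by 13, carrying:
  A×13 = 130 → write 2 carry 8
  B×13+8 = 151 → write 7 carry 9
  2×13+9 = 35 → write 3 carry 2
  4×13+2 = 54 → write 6 carry 3
  5×13+3 = 68 → write 4 carry 4
  1×13+4 = 17 → write 1 carry 1
  remaining carry: 1

0x1146372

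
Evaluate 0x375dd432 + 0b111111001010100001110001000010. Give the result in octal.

0o16641770164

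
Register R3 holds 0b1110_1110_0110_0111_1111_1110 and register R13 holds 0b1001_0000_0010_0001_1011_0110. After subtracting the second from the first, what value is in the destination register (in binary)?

0b10111100100011001001000

Subtract column by column in base 2:
  0-0 → 0
  1-1 → 0
  1-1 → 0
  1-0 → 1
  1-1 → 0
  1-1 → 0
  1-0 → 1
  1-1 → 0
  1-1 → 0
  1-0 → 1
  1-0 → 1
  0-0 → 0
  0-0 → 0
  1-1 → 0
  1-0 → 1
  0-0 → 0
  0-0 → 0
  1-0 → 1
  1-0 → 1
  1-0 → 1
  0-1 → 1 (borrow)
  1-0-1 → 0
  1-0 → 1
  1-1 → 0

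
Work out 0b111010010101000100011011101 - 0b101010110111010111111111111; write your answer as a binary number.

0b1111011101101100011011110

Subtract column by column in base 2:
  1-1 → 0
  0-1 → 1 (borrow)
  1-1-1 → 1 (borrow)
  1-1-1 → 1 (borrow)
  1-1-1 → 1 (borrow)
  0-1-1 → 0 (borrow)
  1-1-1 → 1 (borrow)
  1-1-1 → 1 (borrow)
  0-1-1 → 0 (borrow)
  0-1-1 → 0 (borrow)
  0-1-1 → 0 (borrow)
  1-1-1 → 1 (borrow)
  0-0-1 → 1 (borrow)
  0-1-1 → 0 (borrow)
  0-0-1 → 1 (borrow)
  1-1-1 → 1 (borrow)
  0-1-1 → 0 (borrow)
  1-1-1 → 1 (borrow)
  0-0-1 → 1 (borrow)
  1-1-1 → 1 (borrow)
  0-1-1 → 0 (borrow)
  0-0-1 → 1 (borrow)
  1-1-1 → 1 (borrow)
  0-0-1 → 1 (borrow)
  1-1-1 → 1 (borrow)
  1-0-1 → 0
  1-1 → 0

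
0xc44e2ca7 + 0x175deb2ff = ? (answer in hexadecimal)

0x23a2cdfa6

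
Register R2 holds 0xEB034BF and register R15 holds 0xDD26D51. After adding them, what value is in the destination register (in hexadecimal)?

0x1C82A210

Add column by column in base 16, right to left:
  F+1 = 0 carry 1
  B+5+1 = 1 carry 1
  4+D+1 = 2 carry 1
  3+6+1 = A
  0+2 = 2
  B+D = 8 carry 1
  E+D+1 = C carry 1
  final carry 1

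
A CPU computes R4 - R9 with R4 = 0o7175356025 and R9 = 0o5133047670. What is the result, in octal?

0o2042306135

Subtract column by column in base 8:
  5-0 → 5
  2-7 → 3 (borrow)
  0-6-1 → 1 (borrow)
  6-7-1 → 6 (borrow)
  5-4-1 → 0
  3-0 → 3
  5-3 → 2
  7-3 → 4
  1-1 → 0
  7-5 → 2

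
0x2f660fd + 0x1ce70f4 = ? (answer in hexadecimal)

Add column by column in base 16, right to left:
  d+4 = 1 carry 1
  f+f+1 = f carry 1
  0+0+1 = 1
  6+7 = d
  6+e = 4 carry 1
  f+c+1 = c carry 1
  2+1+1 = 4

0x4c4d1f1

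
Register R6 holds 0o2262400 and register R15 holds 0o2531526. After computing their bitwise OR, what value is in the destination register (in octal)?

0o2773526

OR each oct digit independently (no carries):
  2|2=2, 2|5=7, 6|3=7, 2|1=3, 4|5=5, 0|2=2, 0|6=6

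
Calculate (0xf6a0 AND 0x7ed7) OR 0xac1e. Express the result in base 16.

0xfe9e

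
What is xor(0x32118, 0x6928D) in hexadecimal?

0x5B395

XOR each hex digit independently (no carries):
  3^6=5, 2^9=B, 1^2=3, 1^8=9, 8^D=5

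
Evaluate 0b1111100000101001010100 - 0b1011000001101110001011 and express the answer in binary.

Subtract column by column in base 2:
  0-1 → 1 (borrow)
  0-1-1 → 0 (borrow)
  1-0-1 → 0
  0-1 → 1 (borrow)
  1-0-1 → 0
  0-0 → 0
  1-0 → 1
  0-1 → 1 (borrow)
  0-1-1 → 0 (borrow)
  1-1-1 → 1 (borrow)
  0-0-1 → 1 (borrow)
  1-1-1 → 1 (borrow)
  0-1-1 → 0 (borrow)
  0-0-1 → 1 (borrow)
  0-0-1 → 1 (borrow)
  0-0-1 → 1 (borrow)
  0-0-1 → 1 (borrow)
  1-0-1 → 0
  1-1 → 0
  1-1 → 0
  1-0 → 1
  1-1 → 0

0b100011110111011001001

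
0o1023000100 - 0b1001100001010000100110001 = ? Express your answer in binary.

0b111000110110101111100001111

0o1023000100 = 0b1000010011000000000001000000 in binary.
Subtract column by column in base 2:
  0-1 → 1 (borrow)
  0-0-1 → 1 (borrow)
  0-0-1 → 1 (borrow)
  0-0-1 → 1 (borrow)
  0-1-1 → 0 (borrow)
  0-1-1 → 0 (borrow)
  1-0-1 → 0
  0-0 → 0
  0-1 → 1 (borrow)
  0-0-1 → 1 (borrow)
  0-0-1 → 1 (borrow)
  0-0-1 → 1 (borrow)
  0-0-1 → 1 (borrow)
  0-1-1 → 0 (borrow)
  0-0-1 → 1 (borrow)
  0-1-1 → 0 (borrow)
  0-0-1 → 1 (borrow)
  0-0-1 → 1 (borrow)
  1-0-1 → 0
  1-0 → 1
  0-1 → 1 (borrow)
  0-1-1 → 0 (borrow)
  1-0-1 → 0
  0-0 → 0
  0-1 → 1 (borrow)
  0-0-1 → 1 (borrow)
  0-0-1 → 1 (borrow)
  1-0-1 → 0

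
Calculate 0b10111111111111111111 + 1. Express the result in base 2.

0b11000000000000000000

The trailing 18 digits are 1 (max in base 2), so adding 1 cascades: they roll to 0 and the next digit up increments.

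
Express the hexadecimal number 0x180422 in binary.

Expand each hex digit to 4 bits: 1=0001 8=1000 0=0000 4=0100 2=0010 2=0010.

0b110000000010000100010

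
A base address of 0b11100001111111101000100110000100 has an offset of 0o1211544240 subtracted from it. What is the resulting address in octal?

0o32765740344

0b11100001111111101000100110000100 = 0o34177504604 in octal.
Subtract column by column in base 8:
  4-0 → 4
  0-4 → 4 (borrow)
  6-2-1 → 3
  4-4 → 0
  0-4 → 4 (borrow)
  5-5-1 → 7 (borrow)
  7-1-1 → 5
  7-1 → 6
  1-2 → 7 (borrow)
  4-1-1 → 2
  3-0 → 3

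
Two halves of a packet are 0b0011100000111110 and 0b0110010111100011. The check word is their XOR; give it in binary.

0b0101110111011101

XOR bit by bit (1 where the bits differ):
  0011100000111110
^ 0110010111100011
= 0101110111011101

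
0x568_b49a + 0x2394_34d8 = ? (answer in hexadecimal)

0x28fce972

Add column by column in base 16, right to left:
  a+8 = 2 carry 1
  9+d+1 = 7 carry 1
  4+4+1 = 9
  b+3 = e
  8+4 = c
  6+9 = f
  5+3 = 8
  0+2 = 2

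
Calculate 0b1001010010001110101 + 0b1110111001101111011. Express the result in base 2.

Add column by column in base 2, right to left:
  1+1 = 0 carry 1
  0+1+1 = 0 carry 1
  1+0+1 = 0 carry 1
  0+1+1 = 0 carry 1
  1+1+1 = 1 carry 1
  1+1+1 = 1 carry 1
  1+1+1 = 1 carry 1
  0+0+1 = 1
  0+1 = 1
  0+1 = 1
  1+0 = 1
  0+0 = 0
  0+1 = 1
  1+1 = 0 carry 1
  0+1+1 = 0 carry 1
  1+0+1 = 0 carry 1
  0+1+1 = 0 carry 1
  0+1+1 = 0 carry 1
  1+1+1 = 1 carry 1
  final carry 1

0b11000001011111110000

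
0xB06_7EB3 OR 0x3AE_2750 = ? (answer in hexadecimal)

0xBAE7FF3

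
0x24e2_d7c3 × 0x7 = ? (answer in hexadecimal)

Multiply each base-16 digit by 7, carrying:
  3×7 = 21 → write 5 carry 1
  c×7+1 = 85 → write 5 carry 5
  7×7+5 = 54 → write 6 carry 3
  d×7+3 = 94 → write e carry 5
  2×7+5 = 19 → write 3 carry 1
  e×7+1 = 99 → write 3 carry 6
  4×7+6 = 34 → write 2 carry 2
  2×7+2 = 16 → write 0 carry 1
  remaining carry: 1

0x10233e655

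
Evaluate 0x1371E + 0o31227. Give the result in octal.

0o264665

0x1371E = 0o233436 in octal.
Add column by column in base 8, right to left:
  6+7 = 5 carry 1
  3+2+1 = 6
  4+2 = 6
  3+1 = 4
  3+3 = 6
  2+0 = 2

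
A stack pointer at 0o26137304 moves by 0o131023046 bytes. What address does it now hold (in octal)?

0o157162352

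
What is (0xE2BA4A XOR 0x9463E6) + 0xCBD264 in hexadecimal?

0x142AC10

First 0xE2BA4A XOR 0x9463E6 = 0x76D9AC.
Add column by column in base 16, right to left:
  C+4 = 0 carry 1
  A+6+1 = 1 carry 1
  9+2+1 = C
  D+D = A carry 1
  6+B+1 = 2 carry 1
  7+C+1 = 4 carry 1
  final carry 1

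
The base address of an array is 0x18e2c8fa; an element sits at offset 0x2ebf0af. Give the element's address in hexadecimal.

0x1bceb9a9

Add column by column in base 16, right to left:
  a+f = 9 carry 1
  f+a+1 = a carry 1
  8+0+1 = 9
  c+f = b carry 1
  2+b+1 = e
  e+e = c carry 1
  8+2+1 = b
  1+0 = 1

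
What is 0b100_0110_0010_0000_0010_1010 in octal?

Group the bits in threes: 010 001 100 010 000 000 101 010 → 21420052.

0o21420052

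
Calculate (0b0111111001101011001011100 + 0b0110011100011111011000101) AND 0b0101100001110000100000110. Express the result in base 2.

Add column by column in base 2, right to left:
  0+1 = 1
  0+0 = 0
  1+1 = 0 carry 1
  1+0+1 = 0 carry 1
  1+0+1 = 0 carry 1
  0+0+1 = 1
  1+1 = 0 carry 1
  0+1+1 = 0 carry 1
  0+0+1 = 1
  1+1 = 0 carry 1
  1+1+1 = 1 carry 1
  0+1+1 = 0 carry 1
  1+1+1 = 1 carry 1
  0+1+1 = 0 carry 1
  1+0+1 = 0 carry 1
  1+0+1 = 0 carry 1
  0+0+1 = 1
  0+1 = 1
  1+1 = 0 carry 1
  1+1+1 = 1 carry 1
  1+0+1 = 0 carry 1
  1+0+1 = 0 carry 1
  1+1+1 = 1 carry 1
  1+1+1 = 1 carry 1
  final carry 1
Sum = 0b1110010110001010100100001; now AND with 0b0101100001110000100000110:
  1110010110001010100100001
& 0101100001110000100000110
= 0100000000000000100000000

0b100000000000000100000000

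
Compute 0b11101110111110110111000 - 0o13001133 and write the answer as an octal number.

0o22675535

0b11101110111110110111000 = 0o35676670 in octal.
Subtract column by column in base 8:
  0-3 → 5 (borrow)
  7-3-1 → 3
  6-1 → 5
  6-1 → 5
  7-0 → 7
  6-0 → 6
  5-3 → 2
  3-1 → 2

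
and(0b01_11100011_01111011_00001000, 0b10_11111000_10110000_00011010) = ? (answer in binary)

0b00111000000011000000001000

AND bit by bit (1 only where both bits are 1):
  01111000110111101100001000
& 10111110001011000000011010
= 00111000000011000000001000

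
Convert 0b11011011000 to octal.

0o3330

Group the bits in threes: 011 011 011 000 → 3330.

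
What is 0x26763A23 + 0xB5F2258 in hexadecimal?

0x31D55C7B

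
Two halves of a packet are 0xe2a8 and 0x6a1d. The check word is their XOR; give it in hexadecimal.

0x88b5

XOR each hex digit independently (no carries):
  e^6=8, 2^a=8, a^1=b, 8^d=5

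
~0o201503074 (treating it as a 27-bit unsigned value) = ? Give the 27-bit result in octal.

Each oct digit d becomes 7−d:
  2→5, 0→7, 1→6, 5→2, 0→7, 3→4, 0→7, 7→0, 4→3

0o576274703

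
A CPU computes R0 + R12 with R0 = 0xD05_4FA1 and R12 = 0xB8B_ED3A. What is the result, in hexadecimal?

Add column by column in base 16, right to left:
  1+A = B
  A+3 = D
  F+D = C carry 1
  4+E+1 = 3 carry 1
  5+B+1 = 1 carry 1
  0+8+1 = 9
  D+B = 8 carry 1
  final carry 1

0x18913CDB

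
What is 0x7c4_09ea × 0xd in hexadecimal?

0x64f480e2

Multiply each base-16 digit by 13, carrying:
  a×13 = 130 → write 2 carry 8
  e×13+8 = 190 → write e carry 11
  9×13+11 = 128 → write 0 carry 8
  0×13+8 = 8 → write 8
  4×13 = 52 → write 4 carry 3
  c×13+3 = 159 → write f carry 9
  7×13+9 = 100 → write 4 carry 6
  remaining carry: 6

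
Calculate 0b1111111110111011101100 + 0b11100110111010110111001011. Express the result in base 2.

Add column by column in base 2, right to left:
  0+1 = 1
  0+1 = 1
  1+0 = 1
  1+1 = 0 carry 1
  0+0+1 = 1
  1+0 = 1
  1+1 = 0 carry 1
  1+1+1 = 1 carry 1
  0+1+1 = 0 carry 1
  1+0+1 = 0 carry 1
  1+1+1 = 1 carry 1
  1+1+1 = 1 carry 1
  0+0+1 = 1
  1+1 = 0 carry 1
  1+0+1 = 0 carry 1
  1+1+1 = 1 carry 1
  1+1+1 = 1 carry 1
  1+1+1 = 1 carry 1
  1+0+1 = 0 carry 1
  1+1+1 = 1 carry 1
  1+1+1 = 1 carry 1
  1+0+1 = 0 carry 1
  0+0+1 = 1
  0+1 = 1
  0+1 = 1
  0+1 = 1

0b11110110111001110010110111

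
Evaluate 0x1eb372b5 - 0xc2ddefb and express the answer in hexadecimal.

Subtract column by column in base 16:
  5-b → a (borrow)
  b-f-1 → b (borrow)
  2-e-1 → 3 (borrow)
  7-d-1 → 9 (borrow)
  3-d-1 → 5 (borrow)
  b-2-1 → 8
  e-c → 2
  1-0 → 1

0x128593ba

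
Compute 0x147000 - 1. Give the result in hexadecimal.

The trailing 3 digits are 0, so subtracting 1 borrows through: they become F and the next digit up decrements.

0x146fff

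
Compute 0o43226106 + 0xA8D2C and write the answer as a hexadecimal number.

0x97B972

0o43226106 = 0x8D2C46 in hexadecimal.
Add column by column in base 16, right to left:
  6+C = 2 carry 1
  4+2+1 = 7
  C+D = 9 carry 1
  2+8+1 = B
  D+A = 7 carry 1
  8+0+1 = 9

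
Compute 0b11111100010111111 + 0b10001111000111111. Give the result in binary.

Add column by column in base 2, right to left:
  1+1 = 0 carry 1
  1+1+1 = 1 carry 1
  1+1+1 = 1 carry 1
  1+1+1 = 1 carry 1
  1+1+1 = 1 carry 1
  1+1+1 = 1 carry 1
  0+0+1 = 1
  1+0 = 1
  0+0 = 0
  0+1 = 1
  0+1 = 1
  1+1 = 0 carry 1
  1+1+1 = 1 carry 1
  1+0+1 = 0 carry 1
  1+0+1 = 0 carry 1
  1+0+1 = 0 carry 1
  1+1+1 = 1 carry 1
  final carry 1

0b110001011011111110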